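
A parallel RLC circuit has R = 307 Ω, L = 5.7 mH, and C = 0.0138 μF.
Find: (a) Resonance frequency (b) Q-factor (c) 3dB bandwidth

Step 1 — Resonance: ω₀ = 1/√(LC) = 1/√(0.0057·1.38e-08) = 1.128e+05 rad/s.
Step 2 — f₀ = ω₀/(2π) = 1.794e+04 Hz.
Step 3 — Parallel Q: Q = R/(ω₀L) = 307/(1.128e+05·0.0057) = 0.4777.
Step 4 — Bandwidth: Δω = ω₀/Q = 2.36e+05 rad/s; BW = Δω/(2π) = 3.757e+04 Hz.

(a) f₀ = 1.794e+04 Hz  (b) Q = 0.4777  (c) BW = 3.757e+04 Hz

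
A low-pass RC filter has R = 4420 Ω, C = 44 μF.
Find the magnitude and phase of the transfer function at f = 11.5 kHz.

Step 1 — Angular frequency: ω = 2π·1.15e+04 = 7.226e+04 rad/s.
Step 2 — Transfer function: H(jω) = 1/(1 + jωRC).
Step 3 — Denominator: 1 + jωRC = 1 + j·7.226e+04·4420·4.4e-05 = 1 + j1.405e+04.
Step 4 — H = 5.064e-09 - j7.116e-05.
Step 5 — Magnitude: |H| = 7.116e-05 (-83.0 dB); phase: φ = -90.0°.

|H| = 7.116e-05 (-83.0 dB), φ = -90.0°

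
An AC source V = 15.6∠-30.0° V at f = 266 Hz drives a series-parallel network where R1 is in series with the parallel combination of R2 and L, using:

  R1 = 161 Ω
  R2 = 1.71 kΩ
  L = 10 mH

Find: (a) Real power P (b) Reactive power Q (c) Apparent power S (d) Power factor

Step 1 — Angular frequency: ω = 2π·f = 2π·266 = 1671 rad/s.
Step 2 — Component impedances:
  R1: Z = R = 161 Ω
  R2: Z = R = 1710 Ω
  L: Z = jωL = j·1671·0.01 = 0 + j16.71 Ω
Step 3 — Parallel branch: R2 || L = 1/(1/R2 + 1/L) = 0.1633 + j16.71 Ω.
Step 4 — Series with R1: Z_total = R1 + (R2 || L) = 161.2 + j16.71 Ω = 162∠5.9° Ω.
Step 5 — Source phasor: V = 15.6∠-30.0° V = 13.51 - j7.8 V.
Step 6 — Current: I = V / Z = 0.07797 - j0.05648 A = 0.09628∠-35.9° A.
Step 7 — Complex power: S = V·I* = 1.494 + j0.1549 VA.
Step 8 — Real power: P = Re(S) = 1.494 W.
Step 9 — Reactive power: Q = Im(S) = 0.1549 VAR.
Step 10 — Apparent power: |S| = 1.502 VA.
Step 11 — Power factor: PF = P/|S| = 0.9947 (lagging).

(a) P = 1.494 W  (b) Q = 0.1549 VAR  (c) S = 1.502 VA  (d) PF = 0.9947 (lagging)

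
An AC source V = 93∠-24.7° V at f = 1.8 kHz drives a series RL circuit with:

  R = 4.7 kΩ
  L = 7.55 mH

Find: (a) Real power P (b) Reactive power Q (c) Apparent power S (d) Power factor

Step 1 — Angular frequency: ω = 2π·f = 2π·1800 = 1.131e+04 rad/s.
Step 2 — Component impedances:
  R: Z = R = 4700 Ω
  L: Z = jωL = j·1.131e+04·0.00755 = 0 + j85.39 Ω
Step 3 — Series combination: Z_total = R + L = 4700 + j85.39 Ω = 4701∠1.0° Ω.
Step 4 — Source phasor: V = 93∠-24.7° V = 84.49 - j38.86 V.
Step 5 — Current: I = V / Z = 0.01782 - j0.008592 A = 0.01978∠-25.7° A.
Step 6 — Complex power: S = V·I* = 1.84 + j0.03342 VA.
Step 7 — Real power: P = Re(S) = 1.84 W.
Step 8 — Reactive power: Q = Im(S) = 0.03342 VAR.
Step 9 — Apparent power: |S| = 1.84 VA.
Step 10 — Power factor: PF = P/|S| = 0.9998 (lagging).

(a) P = 1.84 W  (b) Q = 0.03342 VAR  (c) S = 1.84 VA  (d) PF = 0.9998 (lagging)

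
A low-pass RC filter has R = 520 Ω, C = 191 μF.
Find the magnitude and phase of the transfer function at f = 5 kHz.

Step 1 — Angular frequency: ω = 2π·5000 = 3.142e+04 rad/s.
Step 2 — Transfer function: H(jω) = 1/(1 + jωRC).
Step 3 — Denominator: 1 + jωRC = 1 + j·3.142e+04·520·0.000191 = 1 + j3120.
Step 4 — H = 1.027e-07 - j0.0003205.
Step 5 — Magnitude: |H| = 0.0003205 (-69.9 dB); phase: φ = -90.0°.

|H| = 0.0003205 (-69.9 dB), φ = -90.0°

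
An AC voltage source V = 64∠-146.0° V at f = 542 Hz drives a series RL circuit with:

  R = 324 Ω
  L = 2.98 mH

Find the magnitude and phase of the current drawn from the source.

Step 1 — Angular frequency: ω = 2π·f = 2π·542 = 3405 rad/s.
Step 2 — Component impedances:
  R: Z = R = 324 Ω
  L: Z = jωL = j·3405·0.00298 = 0 + j10.15 Ω
Step 3 — Series combination: Z_total = R + L = 324 + j10.15 Ω = 324.2∠1.8° Ω.
Step 4 — Source phasor: V = 64∠-146.0° V = -53.06 - j35.79 V.
Step 5 — Ohm's law: I = V / Z_total = (-53.06 - j35.79) / (324 + j10.15) = -0.1671 - j0.1052 A.
Step 6 — Convert to polar: |I| = 0.1974 A, ∠I = -147.8°.

I = 0.1974∠-147.8° A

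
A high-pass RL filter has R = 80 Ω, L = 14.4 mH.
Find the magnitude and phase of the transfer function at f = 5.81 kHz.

Step 1 — Angular frequency: ω = 2π·5810 = 3.651e+04 rad/s.
Step 2 — Transfer function: H(jω) = jωL/(R + jωL).
Step 3 — Numerator jωL = j·525.7; denominator R + jωL = 80 + j525.7.
Step 4 — H = 0.9774 + j0.1487.
Step 5 — Magnitude: |H| = 0.9886 (-0.1 dB); phase: φ = 8.7°.

|H| = 0.9886 (-0.1 dB), φ = 8.7°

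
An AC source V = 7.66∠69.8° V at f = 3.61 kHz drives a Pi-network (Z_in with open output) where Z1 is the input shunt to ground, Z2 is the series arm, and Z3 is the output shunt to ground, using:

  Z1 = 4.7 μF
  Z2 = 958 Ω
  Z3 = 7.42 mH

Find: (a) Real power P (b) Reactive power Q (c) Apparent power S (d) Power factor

Step 1 — Angular frequency: ω = 2π·f = 2π·3610 = 2.268e+04 rad/s.
Step 2 — Component impedances:
  Z1: Z = 1/(jωC) = -j/(ω·C) = 0 - j9.38 Ω
  Z2: Z = R = 958 Ω
  Z3: Z = jωL = j·2.268e+04·0.00742 = 0 + j168.3 Ω
Step 3 — With open output, the series arm Z2 and the output shunt Z3 appear in series to ground: Z2 + Z3 = 958 + j168.3 Ω.
Step 4 — Parallel with input shunt Z1: Z_in = Z1 || (Z2 + Z3) = 0.08939 - j9.395 Ω = 9.396∠-89.5° Ω.
Step 5 — Source phasor: V = 7.66∠69.8° V = 2.645 + j7.189 V.
Step 6 — Current: I = V / Z = -0.7624 + j0.2888 A = 0.8153∠159.3° A.
Step 7 — Complex power: S = V·I* = 0.05941 - j6.245 VA.
Step 8 — Real power: P = Re(S) = 0.05941 W.
Step 9 — Reactive power: Q = Im(S) = -6.245 VAR.
Step 10 — Apparent power: |S| = 6.245 VA.
Step 11 — Power factor: PF = P/|S| = 0.009514 (leading).

(a) P = 0.05941 W  (b) Q = -6.245 VAR  (c) S = 6.245 VA  (d) PF = 0.009514 (leading)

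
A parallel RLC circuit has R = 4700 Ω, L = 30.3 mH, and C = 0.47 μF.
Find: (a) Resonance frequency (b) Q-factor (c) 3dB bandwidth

Step 1 — Resonance: ω₀ = 1/√(LC) = 1/√(0.0303·4.7e-07) = 8380 rad/s.
Step 2 — f₀ = ω₀/(2π) = 1334 Hz.
Step 3 — Parallel Q: Q = R/(ω₀L) = 4700/(8380·0.0303) = 18.51.
Step 4 — Bandwidth: Δω = ω₀/Q = 452.7 rad/s; BW = Δω/(2π) = 72.05 Hz.

(a) f₀ = 1334 Hz  (b) Q = 18.51  (c) BW = 72.05 Hz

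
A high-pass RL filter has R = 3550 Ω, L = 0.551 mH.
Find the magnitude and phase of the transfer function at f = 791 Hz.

Step 1 — Angular frequency: ω = 2π·791 = 4970 rad/s.
Step 2 — Transfer function: H(jω) = jωL/(R + jωL).
Step 3 — Numerator jωL = j·2.738; denominator R + jωL = 3550 + j2.738.
Step 4 — H = 5.951e-07 + j0.0007714.
Step 5 — Magnitude: |H| = 0.0007714 (-62.3 dB); phase: φ = 90.0°.

|H| = 0.0007714 (-62.3 dB), φ = 90.0°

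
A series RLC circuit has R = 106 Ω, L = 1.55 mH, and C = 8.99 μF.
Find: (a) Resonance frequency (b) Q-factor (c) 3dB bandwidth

Step 1 — Resonance condition Im(Z)=0 gives ω₀ = 1/√(LC).
Step 2 — ω₀ = 1/√(0.00155·8.99e-06) = 8471 rad/s.
Step 3 — f₀ = ω₀/(2π) = 1348 Hz.
Step 4 — Series Q: Q = ω₀L/R = 8471·0.00155/106 = 0.1239.
Step 5 — 3dB bandwidth: Δω = ω₀/Q = 6.839e+04 rad/s; BW = Δω/(2π) = 1.088e+04 Hz.

(a) f₀ = 1348 Hz  (b) Q = 0.1239  (c) BW = 1.088e+04 Hz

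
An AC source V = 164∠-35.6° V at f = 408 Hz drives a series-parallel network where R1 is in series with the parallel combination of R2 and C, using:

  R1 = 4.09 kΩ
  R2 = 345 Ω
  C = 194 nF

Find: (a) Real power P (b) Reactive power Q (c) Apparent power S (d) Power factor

Step 1 — Angular frequency: ω = 2π·f = 2π·408 = 2564 rad/s.
Step 2 — Component impedances:
  R1: Z = R = 4090 Ω
  R2: Z = R = 345 Ω
  C: Z = 1/(jωC) = -j/(ω·C) = 0 - j2011 Ω
Step 3 — Parallel branch: R2 || C = 1/(1/R2 + 1/C) = 335.1 - j57.5 Ω.
Step 4 — Series with R1: Z_total = R1 + (R2 || C) = 4425 - j57.5 Ω = 4426∠-0.7° Ω.
Step 5 — Source phasor: V = 164∠-35.6° V = 133.3 - j95.47 V.
Step 6 — Current: I = V / Z = 0.03041 - j0.02118 A = 0.03706∠-34.9° A.
Step 7 — Complex power: S = V·I* = 6.077 - j0.07897 VA.
Step 8 — Real power: P = Re(S) = 6.077 W.
Step 9 — Reactive power: Q = Im(S) = -0.07897 VAR.
Step 10 — Apparent power: |S| = 6.077 VA.
Step 11 — Power factor: PF = P/|S| = 0.9999 (leading).

(a) P = 6.077 W  (b) Q = -0.07897 VAR  (c) S = 6.077 VA  (d) PF = 0.9999 (leading)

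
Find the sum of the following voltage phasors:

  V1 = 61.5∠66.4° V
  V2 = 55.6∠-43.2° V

Step 1 — Convert each phasor to rectangular form:
  V1 = 61.5·(cos(66.4°) + j·sin(66.4°)) = 24.62 + j56.36 V
  V2 = 55.6·(cos(-43.2°) + j·sin(-43.2°)) = 40.53 - j38.06 V
Step 2 — Sum components: V_total = 65.15 + j18.3 V.
Step 3 — Convert to polar: |V_total| = 67.67 V, ∠V_total = 15.7°.

V_total = 67.67∠15.7° V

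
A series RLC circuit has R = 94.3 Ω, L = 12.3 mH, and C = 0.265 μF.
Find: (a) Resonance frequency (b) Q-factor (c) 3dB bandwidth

Step 1 — Resonance condition Im(Z)=0 gives ω₀ = 1/√(LC).
Step 2 — ω₀ = 1/√(0.0123·2.65e-07) = 1.752e+04 rad/s.
Step 3 — f₀ = ω₀/(2π) = 2788 Hz.
Step 4 — Series Q: Q = ω₀L/R = 1.752e+04·0.0123/94.3 = 2.285.
Step 5 — 3dB bandwidth: Δω = ω₀/Q = 7667 rad/s; BW = Δω/(2π) = 1220 Hz.

(a) f₀ = 2788 Hz  (b) Q = 2.285  (c) BW = 1220 Hz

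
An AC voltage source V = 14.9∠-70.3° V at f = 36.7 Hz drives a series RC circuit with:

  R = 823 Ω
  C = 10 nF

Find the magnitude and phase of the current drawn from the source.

Step 1 — Angular frequency: ω = 2π·f = 2π·36.7 = 230.6 rad/s.
Step 2 — Component impedances:
  R: Z = R = 823 Ω
  C: Z = 1/(jωC) = -j/(ω·C) = 0 - j4.337e+05 Ω
Step 3 — Series combination: Z_total = R + C = 823 - j4.337e+05 Ω = 4.337e+05∠-89.9° Ω.
Step 4 — Source phasor: V = 14.9∠-70.3° V = 5.023 - j14.03 V.
Step 5 — Ohm's law: I = V / Z_total = (5.023 - j14.03) / (823 - j4.337e+05) = 3.237e-05 + j1.152e-05 A.
Step 6 — Convert to polar: |I| = 3.436e-05 A, ∠I = 19.6°.

I = 3.436e-05∠19.6° A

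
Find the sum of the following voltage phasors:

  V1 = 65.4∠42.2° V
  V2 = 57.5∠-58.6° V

Step 1 — Convert each phasor to rectangular form:
  V1 = 65.4·(cos(42.2°) + j·sin(42.2°)) = 48.45 + j43.93 V
  V2 = 57.5·(cos(-58.6°) + j·sin(-58.6°)) = 29.96 - j49.08 V
Step 2 — Sum components: V_total = 78.41 - j5.149 V.
Step 3 — Convert to polar: |V_total| = 78.58 V, ∠V_total = -3.8°.

V_total = 78.58∠-3.8° V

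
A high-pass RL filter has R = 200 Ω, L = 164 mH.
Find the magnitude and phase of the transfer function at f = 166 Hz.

Step 1 — Angular frequency: ω = 2π·166 = 1043 rad/s.
Step 2 — Transfer function: H(jω) = jωL/(R + jωL).
Step 3 — Numerator jωL = j·171.1; denominator R + jωL = 200 + j171.1.
Step 4 — H = 0.4225 + j0.494.
Step 5 — Magnitude: |H| = 0.65 (-3.7 dB); phase: φ = 49.5°.

|H| = 0.65 (-3.7 dB), φ = 49.5°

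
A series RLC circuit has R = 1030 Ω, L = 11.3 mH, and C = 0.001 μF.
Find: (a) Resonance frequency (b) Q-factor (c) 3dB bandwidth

Step 1 — Resonance condition Im(Z)=0 gives ω₀ = 1/√(LC).
Step 2 — ω₀ = 1/√(0.0113·1e-09) = 2.975e+05 rad/s.
Step 3 — f₀ = ω₀/(2π) = 4.735e+04 Hz.
Step 4 — Series Q: Q = ω₀L/R = 2.975e+05·0.0113/1030 = 3.264.
Step 5 — 3dB bandwidth: Δω = ω₀/Q = 9.115e+04 rad/s; BW = Δω/(2π) = 1.451e+04 Hz.

(a) f₀ = 4.735e+04 Hz  (b) Q = 3.264  (c) BW = 1.451e+04 Hz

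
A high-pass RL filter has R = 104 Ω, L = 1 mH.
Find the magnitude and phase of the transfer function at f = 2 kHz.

Step 1 — Angular frequency: ω = 2π·2000 = 1.257e+04 rad/s.
Step 2 — Transfer function: H(jω) = jωL/(R + jωL).
Step 3 — Numerator jωL = j·12.57; denominator R + jωL = 104 + j12.57.
Step 4 — H = 0.01439 + j0.1191.
Step 5 — Magnitude: |H| = 0.12 (-18.4 dB); phase: φ = 83.1°.

|H| = 0.12 (-18.4 dB), φ = 83.1°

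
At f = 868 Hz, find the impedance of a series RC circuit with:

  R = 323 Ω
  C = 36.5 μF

Step 1 — Angular frequency: ω = 2π·f = 2π·868 = 5454 rad/s.
Step 2 — Component impedances:
  R: Z = R = 323 Ω
  C: Z = 1/(jωC) = -j/(ω·C) = 0 - j5.024 Ω
Step 3 — Series combination: Z_total = R + C = 323 - j5.024 Ω = 323∠-0.9° Ω.

Z = 323 - j5.024 Ω = 323∠-0.9° Ω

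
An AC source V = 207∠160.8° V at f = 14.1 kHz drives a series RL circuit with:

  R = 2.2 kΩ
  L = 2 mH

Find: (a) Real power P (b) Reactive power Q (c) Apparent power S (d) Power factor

Step 1 — Angular frequency: ω = 2π·f = 2π·1.41e+04 = 8.859e+04 rad/s.
Step 2 — Component impedances:
  R: Z = R = 2200 Ω
  L: Z = jωL = j·8.859e+04·0.002 = 0 + j177.2 Ω
Step 3 — Series combination: Z_total = R + L = 2200 + j177.2 Ω = 2207∠4.6° Ω.
Step 4 — Source phasor: V = 207∠160.8° V = -195.5 + j68.08 V.
Step 5 — Current: I = V / Z = -0.08581 + j0.03785 A = 0.09379∠156.2° A.
Step 6 — Complex power: S = V·I* = 19.35 + j1.559 VA.
Step 7 — Real power: P = Re(S) = 19.35 W.
Step 8 — Reactive power: Q = Im(S) = 1.559 VAR.
Step 9 — Apparent power: |S| = 19.41 VA.
Step 10 — Power factor: PF = P/|S| = 0.9968 (lagging).

(a) P = 19.35 W  (b) Q = 1.559 VAR  (c) S = 19.41 VA  (d) PF = 0.9968 (lagging)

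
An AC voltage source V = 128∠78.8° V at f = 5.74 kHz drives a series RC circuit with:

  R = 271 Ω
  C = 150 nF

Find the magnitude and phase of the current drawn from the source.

Step 1 — Angular frequency: ω = 2π·f = 2π·5740 = 3.607e+04 rad/s.
Step 2 — Component impedances:
  R: Z = R = 271 Ω
  C: Z = 1/(jωC) = -j/(ω·C) = 0 - j184.8 Ω
Step 3 — Series combination: Z_total = R + C = 271 - j184.8 Ω = 328∠-34.3° Ω.
Step 4 — Source phasor: V = 128∠78.8° V = 24.86 + j125.6 V.
Step 5 — Ohm's law: I = V / Z_total = (24.86 + j125.6) / (271 - j184.8) = -0.1531 + j0.3589 A.
Step 6 — Convert to polar: |I| = 0.3902 A, ∠I = 113.1°.

I = 0.3902∠113.1° A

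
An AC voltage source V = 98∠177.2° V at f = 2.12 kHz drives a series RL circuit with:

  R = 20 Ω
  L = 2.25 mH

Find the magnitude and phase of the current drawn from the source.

Step 1 — Angular frequency: ω = 2π·f = 2π·2120 = 1.332e+04 rad/s.
Step 2 — Component impedances:
  R: Z = R = 20 Ω
  L: Z = jωL = j·1.332e+04·0.00225 = 0 + j29.97 Ω
Step 3 — Series combination: Z_total = R + L = 20 + j29.97 Ω = 36.03∠56.3° Ω.
Step 4 — Source phasor: V = 98∠177.2° V = -97.88 + j4.787 V.
Step 5 — Ohm's law: I = V / Z_total = (-97.88 + j4.787) / (20 + j29.97) = -1.397 + j2.333 A.
Step 6 — Convert to polar: |I| = 2.72 A, ∠I = 120.9°.

I = 2.72∠120.9° A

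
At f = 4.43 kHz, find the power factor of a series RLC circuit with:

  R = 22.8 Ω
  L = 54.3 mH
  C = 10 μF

Step 1 — Angular frequency: ω = 2π·f = 2π·4430 = 2.783e+04 rad/s.
Step 2 — Component impedances:
  R: Z = R = 22.8 Ω
  L: Z = jωL = j·2.783e+04·0.0543 = 0 + j1511 Ω
  C: Z = 1/(jωC) = -j/(ω·C) = 0 - j3.593 Ω
Step 3 — Series combination: Z_total = R + L + C = 22.8 + j1508 Ω = 1508∠89.1° Ω.
Step 4 — Power factor: PF = cos(φ) = Re(Z)/|Z| = 22.8/1508 = 0.01512.
Step 5 — Type: Im(Z) = 1508 ⇒ lagging (phase φ = 89.1°).

PF = 0.01512 (lagging, φ = 89.1°)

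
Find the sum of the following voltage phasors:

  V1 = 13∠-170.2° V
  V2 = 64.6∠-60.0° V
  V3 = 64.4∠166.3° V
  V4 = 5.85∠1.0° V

Step 1 — Convert each phasor to rectangular form:
  V1 = 13·(cos(-170.2°) + j·sin(-170.2°)) = -12.81 - j2.213 V
  V2 = 64.6·(cos(-60.0°) + j·sin(-60.0°)) = 32.3 - j55.95 V
  V3 = 64.4·(cos(166.3°) + j·sin(166.3°)) = -62.57 + j15.25 V
  V4 = 5.85·(cos(1.0°) + j·sin(1.0°)) = 5.849 + j0.1021 V
Step 2 — Sum components: V_total = -37.23 - j42.8 V.
Step 3 — Convert to polar: |V_total| = 56.73 V, ∠V_total = -131.0°.

V_total = 56.73∠-131.0° V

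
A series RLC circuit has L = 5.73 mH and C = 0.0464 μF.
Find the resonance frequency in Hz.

Step 1 — Resonance condition Im(Z)=0 gives ω₀ = 1/√(LC).
Step 2 — ω₀ = 1/√(0.00573·4.64e-08) = 6.133e+04 rad/s.
Step 3 — f₀ = ω₀/(2π) = 9761 Hz.

f₀ = 9761 Hz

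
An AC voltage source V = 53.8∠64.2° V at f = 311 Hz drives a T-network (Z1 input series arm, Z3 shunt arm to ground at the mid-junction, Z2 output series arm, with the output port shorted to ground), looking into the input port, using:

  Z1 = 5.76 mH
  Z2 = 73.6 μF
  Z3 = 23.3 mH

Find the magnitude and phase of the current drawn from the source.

Step 1 — Angular frequency: ω = 2π·f = 2π·311 = 1954 rad/s.
Step 2 — Component impedances:
  Z1: Z = jωL = j·1954·0.00576 = 0 + j11.26 Ω
  Z2: Z = 1/(jωC) = -j/(ω·C) = 0 - j6.953 Ω
  Z3: Z = jωL = j·1954·0.0233 = 0 + j45.53 Ω
Step 3 — With the output port shorted to ground, the output series arm Z2 runs from the junction to ground; the shunt arm Z3 also runs from the junction to ground. They appear in parallel: Z3 || Z2 = 0 - j8.206 Ω.
Step 4 — Series with input arm Z1: Z_in = Z1 + (Z3 || Z2) = 0 + j3.049 Ω = 3.049∠90.0° Ω.
Step 5 — Source phasor: V = 53.8∠64.2° V = 23.42 + j48.44 V.
Step 6 — Ohm's law: I = V / Z_total = (23.42 + j48.44) / (0 + j3.049) = 15.89 - j7.68 A.
Step 7 — Convert to polar: |I| = 17.64 A, ∠I = -25.8°.

I = 17.64∠-25.8° A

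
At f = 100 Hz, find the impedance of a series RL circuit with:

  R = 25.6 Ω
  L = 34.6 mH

Step 1 — Angular frequency: ω = 2π·f = 2π·100 = 628.3 rad/s.
Step 2 — Component impedances:
  R: Z = R = 25.6 Ω
  L: Z = jωL = j·628.3·0.0346 = 0 + j21.74 Ω
Step 3 — Series combination: Z_total = R + L = 25.6 + j21.74 Ω = 33.59∠40.3° Ω.

Z = 25.6 + j21.74 Ω = 33.59∠40.3° Ω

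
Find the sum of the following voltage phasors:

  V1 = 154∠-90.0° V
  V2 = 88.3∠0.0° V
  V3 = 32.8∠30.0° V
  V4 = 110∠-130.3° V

Step 1 — Convert each phasor to rectangular form:
  V1 = 154·(cos(-90.0°) + j·sin(-90.0°)) = 0 - j154 V
  V2 = 88.3·(cos(0.0°) + j·sin(0.0°)) = 88.3 V
  V3 = 32.8·(cos(30.0°) + j·sin(30.0°)) = 28.41 + j16.4 V
  V4 = 110·(cos(-130.3°) + j·sin(-130.3°)) = -71.15 - j83.89 V
Step 2 — Sum components: V_total = 45.56 - j221.5 V.
Step 3 — Convert to polar: |V_total| = 226.1 V, ∠V_total = -78.4°.

V_total = 226.1∠-78.4° V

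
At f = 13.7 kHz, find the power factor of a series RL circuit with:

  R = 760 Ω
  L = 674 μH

Step 1 — Angular frequency: ω = 2π·f = 2π·1.37e+04 = 8.608e+04 rad/s.
Step 2 — Component impedances:
  R: Z = R = 760 Ω
  L: Z = jωL = j·8.608e+04·0.000674 = 0 + j58.02 Ω
Step 3 — Series combination: Z_total = R + L = 760 + j58.02 Ω = 762.2∠4.4° Ω.
Step 4 — Power factor: PF = cos(φ) = Re(Z)/|Z| = 760/762.2 = 0.9971.
Step 5 — Type: Im(Z) = 58.02 ⇒ lagging (phase φ = 4.4°).

PF = 0.9971 (lagging, φ = 4.4°)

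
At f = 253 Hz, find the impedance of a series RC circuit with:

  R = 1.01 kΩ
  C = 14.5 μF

Step 1 — Angular frequency: ω = 2π·f = 2π·253 = 1590 rad/s.
Step 2 — Component impedances:
  R: Z = R = 1010 Ω
  C: Z = 1/(jωC) = -j/(ω·C) = 0 - j43.38 Ω
Step 3 — Series combination: Z_total = R + C = 1010 - j43.38 Ω = 1011∠-2.5° Ω.

Z = 1010 - j43.38 Ω = 1011∠-2.5° Ω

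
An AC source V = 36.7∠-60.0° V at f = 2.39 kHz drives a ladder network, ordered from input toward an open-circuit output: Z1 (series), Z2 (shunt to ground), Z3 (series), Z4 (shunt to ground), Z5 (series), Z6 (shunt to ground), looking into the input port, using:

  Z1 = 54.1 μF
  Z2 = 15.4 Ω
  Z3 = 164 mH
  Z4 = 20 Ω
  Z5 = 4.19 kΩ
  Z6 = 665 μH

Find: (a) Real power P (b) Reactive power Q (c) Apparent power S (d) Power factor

Step 1 — Angular frequency: ω = 2π·f = 2π·2390 = 1.502e+04 rad/s.
Step 2 — Component impedances:
  Z1: Z = 1/(jωC) = -j/(ω·C) = 0 - j1.231 Ω
  Z2: Z = R = 15.4 Ω
  Z3: Z = jωL = j·1.502e+04·0.164 = 0 + j2463 Ω
  Z4: Z = R = 20 Ω
  Z5: Z = R = 4190 Ω
  Z6: Z = jωL = j·1.502e+04·0.000665 = 0 + j9.986 Ω
Step 3 — Ladder network (open output): work backward from the far end, alternating series and parallel combinations. Z_in = 15.4 - j1.135 Ω = 15.44∠-4.2° Ω.
Step 4 — Source phasor: V = 36.7∠-60.0° V = 18.35 - j31.78 V.
Step 5 — Current: I = V / Z = 1.336 - j1.966 A = 2.377∠-55.8° A.
Step 6 — Complex power: S = V·I* = 87 - j6.41 VA.
Step 7 — Real power: P = Re(S) = 87 W.
Step 8 — Reactive power: Q = Im(S) = -6.41 VAR.
Step 9 — Apparent power: |S| = 87.23 VA.
Step 10 — Power factor: PF = P/|S| = 0.9973 (leading).

(a) P = 87 W  (b) Q = -6.41 VAR  (c) S = 87.23 VA  (d) PF = 0.9973 (leading)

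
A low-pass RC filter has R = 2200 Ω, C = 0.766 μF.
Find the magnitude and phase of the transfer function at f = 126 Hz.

Step 1 — Angular frequency: ω = 2π·126 = 791.7 rad/s.
Step 2 — Transfer function: H(jω) = 1/(1 + jωRC).
Step 3 — Denominator: 1 + jωRC = 1 + j·791.7·2200·7.66e-07 = 1 + j1.334.
Step 4 — H = 0.3597 - j0.4799.
Step 5 — Magnitude: |H| = 0.5998 (-4.4 dB); phase: φ = -53.1°.

|H| = 0.5998 (-4.4 dB), φ = -53.1°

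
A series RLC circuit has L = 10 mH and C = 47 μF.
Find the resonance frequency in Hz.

Step 1 — Resonance condition Im(Z)=0 gives ω₀ = 1/√(LC).
Step 2 — ω₀ = 1/√(0.01·4.7e-05) = 1459 rad/s.
Step 3 — f₀ = ω₀/(2π) = 232.2 Hz.

f₀ = 232.2 Hz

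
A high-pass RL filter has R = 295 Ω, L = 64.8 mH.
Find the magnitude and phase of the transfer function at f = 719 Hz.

Step 1 — Angular frequency: ω = 2π·719 = 4518 rad/s.
Step 2 — Transfer function: H(jω) = jωL/(R + jωL).
Step 3 — Numerator jωL = j·292.7; denominator R + jωL = 295 + j292.7.
Step 4 — H = 0.4962 + j0.5.
Step 5 — Magnitude: |H| = 0.7044 (-3.0 dB); phase: φ = 45.2°.

|H| = 0.7044 (-3.0 dB), φ = 45.2°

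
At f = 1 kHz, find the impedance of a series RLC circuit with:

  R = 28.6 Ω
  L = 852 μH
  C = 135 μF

Step 1 — Angular frequency: ω = 2π·f = 2π·1000 = 6283 rad/s.
Step 2 — Component impedances:
  R: Z = R = 28.6 Ω
  L: Z = jωL = j·6283·0.000852 = 0 + j5.353 Ω
  C: Z = 1/(jωC) = -j/(ω·C) = 0 - j1.179 Ω
Step 3 — Series combination: Z_total = R + L + C = 28.6 + j4.174 Ω = 28.9∠8.3° Ω.

Z = 28.6 + j4.174 Ω = 28.9∠8.3° Ω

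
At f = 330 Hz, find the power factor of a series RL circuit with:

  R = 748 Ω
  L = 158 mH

Step 1 — Angular frequency: ω = 2π·f = 2π·330 = 2073 rad/s.
Step 2 — Component impedances:
  R: Z = R = 748 Ω
  L: Z = jωL = j·2073·0.158 = 0 + j327.6 Ω
Step 3 — Series combination: Z_total = R + L = 748 + j327.6 Ω = 816.6∠23.7° Ω.
Step 4 — Power factor: PF = cos(φ) = Re(Z)/|Z| = 748/816.6 = 0.916.
Step 5 — Type: Im(Z) = 327.6 ⇒ lagging (phase φ = 23.7°).

PF = 0.916 (lagging, φ = 23.7°)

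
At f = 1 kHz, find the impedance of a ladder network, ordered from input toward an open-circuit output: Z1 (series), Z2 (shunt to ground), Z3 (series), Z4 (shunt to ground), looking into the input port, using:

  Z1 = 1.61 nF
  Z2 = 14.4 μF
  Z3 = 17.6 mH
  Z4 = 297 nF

Step 1 — Angular frequency: ω = 2π·f = 2π·1000 = 6283 rad/s.
Step 2 — Component impedances:
  Z1: Z = 1/(jωC) = -j/(ω·C) = 0 - j9.885e+04 Ω
  Z2: Z = 1/(jωC) = -j/(ω·C) = 0 - j11.05 Ω
  Z3: Z = jωL = j·6283·0.0176 = 0 + j110.6 Ω
  Z4: Z = 1/(jωC) = -j/(ω·C) = 0 - j535.9 Ω
Step 3 — Ladder network (open output): work backward from the far end, alternating series and parallel combinations. Z_in = 0 - j9.886e+04 Ω = 9.886e+04∠-90.0° Ω.

Z = 0 - j9.886e+04 Ω = 9.886e+04∠-90.0° Ω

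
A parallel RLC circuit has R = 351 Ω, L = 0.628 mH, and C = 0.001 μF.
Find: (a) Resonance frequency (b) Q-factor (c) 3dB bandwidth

Step 1 — Resonance: ω₀ = 1/√(LC) = 1/√(0.000628·1e-09) = 1.262e+06 rad/s.
Step 2 — f₀ = ω₀/(2π) = 2.008e+05 Hz.
Step 3 — Parallel Q: Q = R/(ω₀L) = 351/(1.262e+06·0.000628) = 0.4429.
Step 4 — Bandwidth: Δω = ω₀/Q = 2.849e+06 rad/s; BW = Δω/(2π) = 4.534e+05 Hz.

(a) f₀ = 2.008e+05 Hz  (b) Q = 0.4429  (c) BW = 4.534e+05 Hz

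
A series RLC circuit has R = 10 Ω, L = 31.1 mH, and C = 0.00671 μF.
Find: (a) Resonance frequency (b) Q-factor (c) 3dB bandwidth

Step 1 — Resonance condition Im(Z)=0 gives ω₀ = 1/√(LC).
Step 2 — ω₀ = 1/√(0.0311·6.71e-09) = 6.922e+04 rad/s.
Step 3 — f₀ = ω₀/(2π) = 1.102e+04 Hz.
Step 4 — Series Q: Q = ω₀L/R = 6.922e+04·0.0311/10 = 215.3.
Step 5 — 3dB bandwidth: Δω = ω₀/Q = 321.5 rad/s; BW = Δω/(2π) = 51.18 Hz.

(a) f₀ = 1.102e+04 Hz  (b) Q = 215.3  (c) BW = 51.18 Hz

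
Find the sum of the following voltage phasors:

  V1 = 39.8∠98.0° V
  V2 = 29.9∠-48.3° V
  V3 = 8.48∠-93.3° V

Step 1 — Convert each phasor to rectangular form:
  V1 = 39.8·(cos(98.0°) + j·sin(98.0°)) = -5.539 + j39.41 V
  V2 = 29.9·(cos(-48.3°) + j·sin(-48.3°)) = 19.89 - j22.32 V
  V3 = 8.48·(cos(-93.3°) + j·sin(-93.3°)) = -0.4881 - j8.466 V
Step 2 — Sum components: V_total = 13.86 + j8.622 V.
Step 3 — Convert to polar: |V_total| = 16.33 V, ∠V_total = 31.9°.

V_total = 16.33∠31.9° V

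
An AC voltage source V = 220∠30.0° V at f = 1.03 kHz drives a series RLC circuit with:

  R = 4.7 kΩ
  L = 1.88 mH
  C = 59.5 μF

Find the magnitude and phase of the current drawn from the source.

Step 1 — Angular frequency: ω = 2π·f = 2π·1030 = 6472 rad/s.
Step 2 — Component impedances:
  R: Z = R = 4700 Ω
  L: Z = jωL = j·6472·0.00188 = 0 + j12.17 Ω
  C: Z = 1/(jωC) = -j/(ω·C) = 0 - j2.597 Ω
Step 3 — Series combination: Z_total = R + L + C = 4700 + j9.57 Ω = 4700∠0.1° Ω.
Step 4 — Source phasor: V = 220∠30.0° V = 190.5 + j110 V.
Step 5 — Ohm's law: I = V / Z_total = (190.5 + j110) / (4700 + j9.57) = 0.04058 + j0.02332 A.
Step 6 — Convert to polar: |I| = 0.04681 A, ∠I = 29.9°.

I = 0.04681∠29.9° A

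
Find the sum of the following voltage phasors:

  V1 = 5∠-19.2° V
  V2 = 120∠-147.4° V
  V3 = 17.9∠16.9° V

Step 1 — Convert each phasor to rectangular form:
  V1 = 5·(cos(-19.2°) + j·sin(-19.2°)) = 4.722 - j1.644 V
  V2 = 120·(cos(-147.4°) + j·sin(-147.4°)) = -101.1 - j64.65 V
  V3 = 17.9·(cos(16.9°) + j·sin(16.9°)) = 17.13 + j5.204 V
Step 2 — Sum components: V_total = -79.25 - j61.09 V.
Step 3 — Convert to polar: |V_total| = 100.1 V, ∠V_total = -142.4°.

V_total = 100.1∠-142.4° V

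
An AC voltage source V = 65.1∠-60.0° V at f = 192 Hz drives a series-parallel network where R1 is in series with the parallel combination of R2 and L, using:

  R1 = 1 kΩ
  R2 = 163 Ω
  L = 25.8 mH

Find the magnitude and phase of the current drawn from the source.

Step 1 — Angular frequency: ω = 2π·f = 2π·192 = 1206 rad/s.
Step 2 — Component impedances:
  R1: Z = R = 1000 Ω
  R2: Z = R = 163 Ω
  L: Z = jωL = j·1206·0.0258 = 0 + j31.12 Ω
Step 3 — Parallel branch: R2 || L = 1/(1/R2 + 1/L) = 5.734 + j30.03 Ω.
Step 4 — Series with R1: Z_total = R1 + (R2 || L) = 1006 + j30.03 Ω = 1006∠1.7° Ω.
Step 5 — Source phasor: V = 65.1∠-60.0° V = 32.55 - j56.38 V.
Step 6 — Ohm's law: I = V / Z_total = (32.55 - j56.38) / (1006 + j30.03) = 0.03066 - j0.05697 A.
Step 7 — Convert to polar: |I| = 0.0647 A, ∠I = -61.7°.

I = 0.0647∠-61.7° A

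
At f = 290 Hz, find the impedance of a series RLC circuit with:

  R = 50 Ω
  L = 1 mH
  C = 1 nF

Step 1 — Angular frequency: ω = 2π·f = 2π·290 = 1822 rad/s.
Step 2 — Component impedances:
  R: Z = R = 50 Ω
  L: Z = jωL = j·1822·0.001 = 0 + j1.822 Ω
  C: Z = 1/(jωC) = -j/(ω·C) = 0 - j5.488e+05 Ω
Step 3 — Series combination: Z_total = R + L + C = 50 - j5.488e+05 Ω = 5.488e+05∠-90.0° Ω.

Z = 50 - j5.488e+05 Ω = 5.488e+05∠-90.0° Ω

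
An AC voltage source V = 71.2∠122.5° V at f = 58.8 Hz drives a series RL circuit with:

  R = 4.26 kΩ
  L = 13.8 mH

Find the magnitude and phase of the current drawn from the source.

Step 1 — Angular frequency: ω = 2π·f = 2π·58.8 = 369.5 rad/s.
Step 2 — Component impedances:
  R: Z = R = 4260 Ω
  L: Z = jωL = j·369.5·0.0138 = 0 + j5.098 Ω
Step 3 — Series combination: Z_total = R + L = 4260 + j5.098 Ω = 4260∠0.1° Ω.
Step 4 — Source phasor: V = 71.2∠122.5° V = -38.26 + j60.05 V.
Step 5 — Ohm's law: I = V / Z_total = (-38.26 + j60.05) / (4260 + j5.098) = -0.008963 + j0.01411 A.
Step 6 — Convert to polar: |I| = 0.01671 A, ∠I = 122.4°.

I = 0.01671∠122.4° A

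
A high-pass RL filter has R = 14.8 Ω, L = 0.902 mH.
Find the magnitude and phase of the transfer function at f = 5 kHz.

Step 1 — Angular frequency: ω = 2π·5000 = 3.142e+04 rad/s.
Step 2 — Transfer function: H(jω) = jωL/(R + jωL).
Step 3 — Numerator jωL = j·28.34; denominator R + jωL = 14.8 + j28.34.
Step 4 — H = 0.7857 + j0.4103.
Step 5 — Magnitude: |H| = 0.8864 (-1.0 dB); phase: φ = 27.6°.

|H| = 0.8864 (-1.0 dB), φ = 27.6°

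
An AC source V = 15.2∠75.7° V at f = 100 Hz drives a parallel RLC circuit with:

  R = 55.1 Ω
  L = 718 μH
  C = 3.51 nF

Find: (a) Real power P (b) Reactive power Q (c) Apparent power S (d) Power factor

Step 1 — Angular frequency: ω = 2π·f = 2π·100 = 628.3 rad/s.
Step 2 — Component impedances:
  R: Z = R = 55.1 Ω
  L: Z = jωL = j·628.3·0.000718 = 0 + j0.4511 Ω
  C: Z = 1/(jωC) = -j/(ω·C) = 0 - j4.534e+05 Ω
Step 3 — Parallel combination: 1/Z_total = 1/R + 1/L + 1/C; Z_total = 0.003693 + j0.4511 Ω = 0.4511∠89.5° Ω.
Step 4 — Source phasor: V = 15.2∠75.7° V = 3.754 + j14.73 V.
Step 5 — Current: I = V / Z = 32.72 - j8.055 A = 33.69∠-13.8° A.
Step 6 — Complex power: S = V·I* = 4.193 + j512.1 VA.
Step 7 — Real power: P = Re(S) = 4.193 W.
Step 8 — Reactive power: Q = Im(S) = 512.1 VAR.
Step 9 — Apparent power: |S| = 512.1 VA.
Step 10 — Power factor: PF = P/|S| = 0.008187 (lagging).

(a) P = 4.193 W  (b) Q = 512.1 VAR  (c) S = 512.1 VA  (d) PF = 0.008187 (lagging)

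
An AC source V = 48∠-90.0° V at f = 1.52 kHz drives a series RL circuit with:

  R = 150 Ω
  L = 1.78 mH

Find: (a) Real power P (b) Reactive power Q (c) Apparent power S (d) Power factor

Step 1 — Angular frequency: ω = 2π·f = 2π·1520 = 9550 rad/s.
Step 2 — Component impedances:
  R: Z = R = 150 Ω
  L: Z = jωL = j·9550·0.00178 = 0 + j17 Ω
Step 3 — Series combination: Z_total = R + L = 150 + j17 Ω = 151∠6.5° Ω.
Step 4 — Source phasor: V = 48∠-90.0° V = 0 - j48 V.
Step 5 — Current: I = V / Z = -0.03581 - j0.3159 A = 0.318∠-96.5° A.
Step 6 — Complex power: S = V·I* = 15.17 + j1.719 VA.
Step 7 — Real power: P = Re(S) = 15.17 W.
Step 8 — Reactive power: Q = Im(S) = 1.719 VAR.
Step 9 — Apparent power: |S| = 15.26 VA.
Step 10 — Power factor: PF = P/|S| = 0.9936 (lagging).

(a) P = 15.17 W  (b) Q = 1.719 VAR  (c) S = 15.26 VA  (d) PF = 0.9936 (lagging)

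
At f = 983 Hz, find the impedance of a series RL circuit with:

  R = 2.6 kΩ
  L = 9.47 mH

Step 1 — Angular frequency: ω = 2π·f = 2π·983 = 6176 rad/s.
Step 2 — Component impedances:
  R: Z = R = 2600 Ω
  L: Z = jωL = j·6176·0.00947 = 0 + j58.49 Ω
Step 3 — Series combination: Z_total = R + L = 2600 + j58.49 Ω = 2601∠1.3° Ω.

Z = 2600 + j58.49 Ω = 2601∠1.3° Ω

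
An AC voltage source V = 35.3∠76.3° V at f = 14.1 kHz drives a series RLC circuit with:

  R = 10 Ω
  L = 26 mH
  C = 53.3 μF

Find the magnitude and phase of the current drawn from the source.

Step 1 — Angular frequency: ω = 2π·f = 2π·1.41e+04 = 8.859e+04 rad/s.
Step 2 — Component impedances:
  R: Z = R = 10 Ω
  L: Z = jωL = j·8.859e+04·0.026 = 0 + j2303 Ω
  C: Z = 1/(jωC) = -j/(ω·C) = 0 - j0.2118 Ω
Step 3 — Series combination: Z_total = R + L + C = 10 + j2303 Ω = 2303∠89.8° Ω.
Step 4 — Source phasor: V = 35.3∠76.3° V = 8.36 + j34.3 V.
Step 5 — Ohm's law: I = V / Z_total = (8.36 + j34.3) / (10 + j2303) = 0.01491 - j0.003565 A.
Step 6 — Convert to polar: |I| = 0.01533 A, ∠I = -13.5°.

I = 0.01533∠-13.5° A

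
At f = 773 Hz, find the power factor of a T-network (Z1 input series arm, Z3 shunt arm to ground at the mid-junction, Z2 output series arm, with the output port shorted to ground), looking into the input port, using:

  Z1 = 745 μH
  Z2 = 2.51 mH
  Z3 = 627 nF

Step 1 — Angular frequency: ω = 2π·f = 2π·773 = 4857 rad/s.
Step 2 — Component impedances:
  Z1: Z = jωL = j·4857·0.000745 = 0 + j3.618 Ω
  Z2: Z = jωL = j·4857·0.00251 = 0 + j12.19 Ω
  Z3: Z = 1/(jωC) = -j/(ω·C) = 0 - j328.4 Ω
Step 3 — With the output port shorted to ground, the output series arm Z2 runs from the junction to ground; the shunt arm Z3 also runs from the junction to ground. They appear in parallel: Z3 || Z2 = 0 + j12.66 Ω.
Step 4 — Series with input arm Z1: Z_in = Z1 + (Z3 || Z2) = 0 + j16.28 Ω = 16.28∠90.0° Ω.
Step 5 — Power factor: PF = cos(φ) = Re(Z)/|Z| = 0/16.28 = 0.
Step 6 — Type: Im(Z) = 16.28 ⇒ lagging (phase φ = 90.0°).

PF = 0 (lagging, φ = 90.0°)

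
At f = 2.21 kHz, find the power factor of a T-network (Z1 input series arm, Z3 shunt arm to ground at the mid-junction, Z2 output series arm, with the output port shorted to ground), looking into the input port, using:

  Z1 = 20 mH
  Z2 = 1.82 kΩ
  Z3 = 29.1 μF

Step 1 — Angular frequency: ω = 2π·f = 2π·2210 = 1.389e+04 rad/s.
Step 2 — Component impedances:
  Z1: Z = jωL = j·1.389e+04·0.02 = 0 + j277.7 Ω
  Z2: Z = R = 1820 Ω
  Z3: Z = 1/(jωC) = -j/(ω·C) = 0 - j2.475 Ω
Step 3 — With the output port shorted to ground, the output series arm Z2 runs from the junction to ground; the shunt arm Z3 also runs from the junction to ground. They appear in parallel: Z3 || Z2 = 0.003365 - j2.475 Ω.
Step 4 — Series with input arm Z1: Z_in = Z1 + (Z3 || Z2) = 0.003365 + j275.2 Ω = 275.2∠90.0° Ω.
Step 5 — Power factor: PF = cos(φ) = Re(Z)/|Z| = 0.003365/275.2 = 1.223e-05.
Step 6 — Type: Im(Z) = 275.2 ⇒ lagging (phase φ = 90.0°).

PF = 1.223e-05 (lagging, φ = 90.0°)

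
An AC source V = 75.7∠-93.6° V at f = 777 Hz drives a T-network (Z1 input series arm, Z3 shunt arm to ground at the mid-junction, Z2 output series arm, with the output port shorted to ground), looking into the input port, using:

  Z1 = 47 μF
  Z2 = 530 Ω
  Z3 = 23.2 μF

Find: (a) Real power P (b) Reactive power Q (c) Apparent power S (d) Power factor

Step 1 — Angular frequency: ω = 2π·f = 2π·777 = 4882 rad/s.
Step 2 — Component impedances:
  Z1: Z = 1/(jωC) = -j/(ω·C) = 0 - j4.358 Ω
  Z2: Z = R = 530 Ω
  Z3: Z = 1/(jωC) = -j/(ω·C) = 0 - j8.829 Ω
Step 3 — With the output port shorted to ground, the output series arm Z2 runs from the junction to ground; the shunt arm Z3 also runs from the junction to ground. They appear in parallel: Z3 || Z2 = 0.147 - j8.827 Ω.
Step 4 — Series with input arm Z1: Z_in = Z1 + (Z3 || Z2) = 0.147 - j13.18 Ω = 13.19∠-89.4° Ω.
Step 5 — Source phasor: V = 75.7∠-93.6° V = -4.753 - j75.55 V.
Step 6 — Current: I = V / Z = 5.725 - j0.4244 A = 5.741∠-4.2° A.
Step 7 — Complex power: S = V·I* = 4.846 - j434.6 VA.
Step 8 — Real power: P = Re(S) = 4.846 W.
Step 9 — Reactive power: Q = Im(S) = -434.6 VAR.
Step 10 — Apparent power: |S| = 434.6 VA.
Step 11 — Power factor: PF = P/|S| = 0.01115 (leading).

(a) P = 4.846 W  (b) Q = -434.6 VAR  (c) S = 434.6 VA  (d) PF = 0.01115 (leading)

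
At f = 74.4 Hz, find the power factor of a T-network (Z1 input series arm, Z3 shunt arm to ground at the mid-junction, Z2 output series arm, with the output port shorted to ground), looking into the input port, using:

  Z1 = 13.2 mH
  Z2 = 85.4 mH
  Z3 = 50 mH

Step 1 — Angular frequency: ω = 2π·f = 2π·74.4 = 467.5 rad/s.
Step 2 — Component impedances:
  Z1: Z = jωL = j·467.5·0.0132 = 0 + j6.171 Ω
  Z2: Z = jωL = j·467.5·0.0854 = 0 + j39.92 Ω
  Z3: Z = jωL = j·467.5·0.05 = 0 + j23.37 Ω
Step 3 — With the output port shorted to ground, the output series arm Z2 runs from the junction to ground; the shunt arm Z3 also runs from the junction to ground. They appear in parallel: Z3 || Z2 = 0 + j14.74 Ω.
Step 4 — Series with input arm Z1: Z_in = Z1 + (Z3 || Z2) = 0 + j20.91 Ω = 20.91∠90.0° Ω.
Step 5 — Power factor: PF = cos(φ) = Re(Z)/|Z| = 0/20.91 = 0.
Step 6 — Type: Im(Z) = 20.91 ⇒ lagging (phase φ = 90.0°).

PF = 0 (lagging, φ = 90.0°)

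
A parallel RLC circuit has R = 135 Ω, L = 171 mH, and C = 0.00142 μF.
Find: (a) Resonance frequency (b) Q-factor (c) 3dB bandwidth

Step 1 — Resonance: ω₀ = 1/√(LC) = 1/√(0.171·1.42e-09) = 6.417e+04 rad/s.
Step 2 — f₀ = ω₀/(2π) = 1.021e+04 Hz.
Step 3 — Parallel Q: Q = R/(ω₀L) = 135/(6.417e+04·0.171) = 0.0123.
Step 4 — Bandwidth: Δω = ω₀/Q = 5.216e+06 rad/s; BW = Δω/(2π) = 8.302e+05 Hz.

(a) f₀ = 1.021e+04 Hz  (b) Q = 0.0123  (c) BW = 8.302e+05 Hz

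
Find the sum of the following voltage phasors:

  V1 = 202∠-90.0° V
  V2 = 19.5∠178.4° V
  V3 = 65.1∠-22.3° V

Step 1 — Convert each phasor to rectangular form:
  V1 = 202·(cos(-90.0°) + j·sin(-90.0°)) = 0 - j202 V
  V2 = 19.5·(cos(178.4°) + j·sin(178.4°)) = -19.49 + j0.5445 V
  V3 = 65.1·(cos(-22.3°) + j·sin(-22.3°)) = 60.23 - j24.7 V
Step 2 — Sum components: V_total = 40.74 - j226.2 V.
Step 3 — Convert to polar: |V_total| = 229.8 V, ∠V_total = -79.8°.

V_total = 229.8∠-79.8° V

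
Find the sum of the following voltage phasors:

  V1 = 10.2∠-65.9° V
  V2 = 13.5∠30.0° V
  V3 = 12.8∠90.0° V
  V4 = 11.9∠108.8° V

Step 1 — Convert each phasor to rectangular form:
  V1 = 10.2·(cos(-65.9°) + j·sin(-65.9°)) = 4.165 - j9.311 V
  V2 = 13.5·(cos(30.0°) + j·sin(30.0°)) = 11.69 + j6.75 V
  V3 = 12.8·(cos(90.0°) + j·sin(90.0°)) = 0 + j12.8 V
  V4 = 11.9·(cos(108.8°) + j·sin(108.8°)) = -3.835 + j11.27 V
Step 2 — Sum components: V_total = 12.02 + j21.5 V.
Step 3 — Convert to polar: |V_total| = 24.64 V, ∠V_total = 60.8°.

V_total = 24.64∠60.8° V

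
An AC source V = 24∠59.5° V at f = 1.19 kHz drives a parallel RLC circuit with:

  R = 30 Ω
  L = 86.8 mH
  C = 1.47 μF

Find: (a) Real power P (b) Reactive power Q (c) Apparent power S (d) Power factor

Step 1 — Angular frequency: ω = 2π·f = 2π·1190 = 7477 rad/s.
Step 2 — Component impedances:
  R: Z = R = 30 Ω
  L: Z = jωL = j·7477·0.0868 = 0 + j649 Ω
  C: Z = 1/(jωC) = -j/(ω·C) = 0 - j90.98 Ω
Step 3 — Parallel combination: 1/Z_total = 1/R + 1/L + 1/C; Z_total = 27.77 - j7.873 Ω = 28.86∠-15.8° Ω.
Step 4 — Source phasor: V = 24∠59.5° V = 12.18 + j20.68 V.
Step 5 — Current: I = V / Z = 0.2106 + j0.8044 A = 0.8315∠75.3° A.
Step 6 — Complex power: S = V·I* = 19.2 - j5.443 VA.
Step 7 — Real power: P = Re(S) = 19.2 W.
Step 8 — Reactive power: Q = Im(S) = -5.443 VAR.
Step 9 — Apparent power: |S| = 19.96 VA.
Step 10 — Power factor: PF = P/|S| = 0.9621 (leading).

(a) P = 19.2 W  (b) Q = -5.443 VAR  (c) S = 19.96 VA  (d) PF = 0.9621 (leading)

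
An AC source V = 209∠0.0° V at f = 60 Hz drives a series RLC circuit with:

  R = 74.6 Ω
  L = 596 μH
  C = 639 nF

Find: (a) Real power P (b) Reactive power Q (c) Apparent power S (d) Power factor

Step 1 — Angular frequency: ω = 2π·f = 2π·60 = 377 rad/s.
Step 2 — Component impedances:
  R: Z = R = 74.6 Ω
  L: Z = jωL = j·377·0.000596 = 0 + j0.2247 Ω
  C: Z = 1/(jωC) = -j/(ω·C) = 0 - j4151 Ω
Step 3 — Series combination: Z_total = R + L + C = 74.6 - j4151 Ω = 4152∠-89.0° Ω.
Step 4 — Source phasor: V = 209∠0.0° V = 209 V.
Step 5 — Current: I = V / Z = 0.0009046 + j0.05033 A = 0.05034∠89.0° A.
Step 6 — Complex power: S = V·I* = 0.1891 - j10.52 VA.
Step 7 — Real power: P = Re(S) = 0.1891 W.
Step 8 — Reactive power: Q = Im(S) = -10.52 VAR.
Step 9 — Apparent power: |S| = 10.52 VA.
Step 10 — Power factor: PF = P/|S| = 0.01797 (leading).

(a) P = 0.1891 W  (b) Q = -10.52 VAR  (c) S = 10.52 VA  (d) PF = 0.01797 (leading)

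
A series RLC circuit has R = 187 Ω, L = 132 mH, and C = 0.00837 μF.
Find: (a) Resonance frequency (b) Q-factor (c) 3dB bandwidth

Step 1 — Resonance: ω₀ = 1/√(LC) = 1/√(0.132·8.37e-09) = 3.009e+04 rad/s.
Step 2 — f₀ = ω₀/(2π) = 4788 Hz.
Step 3 — Series Q: Q = ω₀L/R = 3.009e+04·0.132/187 = 21.24.
Step 4 — Bandwidth: Δω = ω₀/Q = 1417 rad/s; BW = Δω/(2π) = 225.5 Hz.

(a) f₀ = 4788 Hz  (b) Q = 21.24  (c) BW = 225.5 Hz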